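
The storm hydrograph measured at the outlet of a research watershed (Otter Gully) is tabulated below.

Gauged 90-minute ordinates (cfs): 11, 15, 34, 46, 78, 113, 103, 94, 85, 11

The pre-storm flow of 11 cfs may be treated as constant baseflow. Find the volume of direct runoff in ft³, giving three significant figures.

Direct-runoff ordinates (Q − Q_b): 0.0, 4.0, 23.0, 35.0, 67.0, 102.0, 92.0, 83.0, 74.0, 0.0 cfs.
ΣQ_DR = 480.0 cfs.
With Δt = 1.5 h = 5400 s, V = ΣQ_DR · Δt = 480.0 × 5400 = 2.59 × 10^6 ft³.

V ≈ 2.59 × 10^6 ft³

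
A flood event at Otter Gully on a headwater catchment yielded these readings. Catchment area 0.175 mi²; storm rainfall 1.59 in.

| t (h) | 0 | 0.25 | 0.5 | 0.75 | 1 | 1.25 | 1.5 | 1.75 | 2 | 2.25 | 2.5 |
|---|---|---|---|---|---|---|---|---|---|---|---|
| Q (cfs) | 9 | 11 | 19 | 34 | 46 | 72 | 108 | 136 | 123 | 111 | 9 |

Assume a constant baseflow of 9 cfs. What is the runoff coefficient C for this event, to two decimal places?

C ≈ 0.81

ΣQ_DR = 579.0 cfs; V = ΣQ_DR·Δt = 5.211 × 10^5 ft³.
Runoff depth d = V / A = 1.282 in.
C = d / P = 1.282 / 1.59 = 0.81.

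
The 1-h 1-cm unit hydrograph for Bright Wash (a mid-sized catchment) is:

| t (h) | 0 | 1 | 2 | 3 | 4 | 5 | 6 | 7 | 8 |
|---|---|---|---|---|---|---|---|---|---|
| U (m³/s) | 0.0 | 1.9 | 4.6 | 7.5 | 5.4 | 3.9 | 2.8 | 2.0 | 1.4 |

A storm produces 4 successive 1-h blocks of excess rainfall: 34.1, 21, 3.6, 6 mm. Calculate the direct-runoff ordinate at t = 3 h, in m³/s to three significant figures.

By discrete convolution, Q_j = Σ (P_i / 10 mm) · U_{j−i}.
At t = 3 h (j=3): Q = (34.1/10)·7.5 + (21/10)·4.6 + (3.6/10)·1.9 + (6/10)·0.0 = 35.9 m³/s.

Q ≈ 35.9 m³/s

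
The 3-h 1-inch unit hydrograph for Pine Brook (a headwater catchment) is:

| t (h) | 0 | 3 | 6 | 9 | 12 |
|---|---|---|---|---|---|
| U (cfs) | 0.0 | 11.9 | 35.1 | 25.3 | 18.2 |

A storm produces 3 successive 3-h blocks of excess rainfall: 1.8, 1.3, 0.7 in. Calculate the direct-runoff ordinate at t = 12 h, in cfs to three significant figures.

Q ≈ 90.2 cfs

By discrete convolution, Q_j = Σ (P_i / 1 in) · U_{j−i}.
At t = 12 h (j=4): Q = (1.8/1)·18.2 + (1.3/1)·25.3 + (0.7/1)·35.1 = 90.2 cfs.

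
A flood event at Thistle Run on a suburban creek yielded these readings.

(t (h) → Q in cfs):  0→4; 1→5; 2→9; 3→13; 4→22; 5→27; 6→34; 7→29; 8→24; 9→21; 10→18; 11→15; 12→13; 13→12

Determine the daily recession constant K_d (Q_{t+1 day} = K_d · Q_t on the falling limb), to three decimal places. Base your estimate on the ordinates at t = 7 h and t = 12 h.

K_d ≈ 0.021

Between t = 7 h and t = 12 h the flow falls from 29 to 13 cfs over 5×1 h = 5 h.
Per-interval ratio K = (13/29)^(1/5) = 0.8517; K_d = K^(24/1) = 0.021.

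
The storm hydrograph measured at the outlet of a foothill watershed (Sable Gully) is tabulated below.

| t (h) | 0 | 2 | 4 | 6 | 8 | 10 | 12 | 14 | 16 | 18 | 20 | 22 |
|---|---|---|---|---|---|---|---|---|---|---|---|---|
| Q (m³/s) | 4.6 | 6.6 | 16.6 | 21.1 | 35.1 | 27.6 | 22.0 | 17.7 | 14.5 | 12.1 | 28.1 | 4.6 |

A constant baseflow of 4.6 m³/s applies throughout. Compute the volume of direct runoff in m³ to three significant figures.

Direct-runoff ordinates (Q − Q_b): 0.0, 2.0, 12.0, 16.5, 30.5, 23.0, 17.4, 13.1, 9.9, 7.5, 23.5, 0.0 m³/s.
ΣQ_DR = 155.4 m³/s.
With Δt = 2 h = 7200 s, V = ΣQ_DR · Δt = 155.4 × 7200 = 1.12 × 10^6 m³.

V ≈ 1.12 × 10^6 m³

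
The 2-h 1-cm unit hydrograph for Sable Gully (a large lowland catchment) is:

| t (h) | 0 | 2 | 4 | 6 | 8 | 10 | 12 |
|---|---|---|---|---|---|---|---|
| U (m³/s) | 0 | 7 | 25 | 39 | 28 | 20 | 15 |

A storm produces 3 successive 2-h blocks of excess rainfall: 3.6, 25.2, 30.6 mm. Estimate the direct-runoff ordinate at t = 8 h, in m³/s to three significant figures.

Q ≈ 185 m³/s

By discrete convolution, Q_j = Σ (P_i / 10 mm) · U_{j−i}.
At t = 8 h (j=4): Q = (3.6/10)·28 + (25.2/10)·39 + (30.6/10)·25 = 185 m³/s.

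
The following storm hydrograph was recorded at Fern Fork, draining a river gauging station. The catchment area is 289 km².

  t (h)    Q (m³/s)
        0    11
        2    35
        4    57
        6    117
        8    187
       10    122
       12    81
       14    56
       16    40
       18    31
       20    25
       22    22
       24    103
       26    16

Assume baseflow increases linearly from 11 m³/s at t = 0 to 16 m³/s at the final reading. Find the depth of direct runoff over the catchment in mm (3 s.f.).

Direct runoff: 0.00, 23.62, 45.23, 104.85, 174.46, 109.08, 67.69, 42.31, 25.92, 16.54, 10.15, 6.77, 87.38, 0.00 m³/s; ΣQ_DR = 714.0 m³/s.
V = ΣQ_DR · Δt = 714.0 × 7200 s = 5.141 × 10^6 m³.
Over A = 289 km², depth = V / A = 17.8 mm.

d ≈ 17.8 mm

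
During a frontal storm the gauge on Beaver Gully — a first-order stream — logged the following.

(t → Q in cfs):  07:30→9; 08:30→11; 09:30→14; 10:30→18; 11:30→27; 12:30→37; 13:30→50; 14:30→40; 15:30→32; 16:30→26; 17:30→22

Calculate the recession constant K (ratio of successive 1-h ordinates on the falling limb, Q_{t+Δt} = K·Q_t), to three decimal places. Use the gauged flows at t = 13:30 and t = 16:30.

Using the recession-limb readings at t = 13:30 and t = 16:30: Q falls from 50 to 26 cfs over 3 intervals.
K = (Q₂/Q₁)^(1/3) = (26/50)^(1/3) = 0.804.

K ≈ 0.804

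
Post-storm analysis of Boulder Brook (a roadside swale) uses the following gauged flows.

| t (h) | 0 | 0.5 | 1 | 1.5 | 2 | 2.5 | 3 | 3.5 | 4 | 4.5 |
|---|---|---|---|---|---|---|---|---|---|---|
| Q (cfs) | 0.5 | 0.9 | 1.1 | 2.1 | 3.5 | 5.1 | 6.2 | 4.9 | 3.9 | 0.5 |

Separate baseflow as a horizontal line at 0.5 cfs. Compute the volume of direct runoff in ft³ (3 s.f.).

V ≈ 42700 ft³

Direct-runoff ordinates (Q − Q_b): 0.0, 0.4, 0.6, 1.6, 3.0, 4.6, 5.7, 4.4, 3.4, 0.0 cfs.
ΣQ_DR = 23.70 cfs.
With Δt = 0.5 h = 1800 s, V = ΣQ_DR · Δt = 23.70 × 1800 = 42700 ft³.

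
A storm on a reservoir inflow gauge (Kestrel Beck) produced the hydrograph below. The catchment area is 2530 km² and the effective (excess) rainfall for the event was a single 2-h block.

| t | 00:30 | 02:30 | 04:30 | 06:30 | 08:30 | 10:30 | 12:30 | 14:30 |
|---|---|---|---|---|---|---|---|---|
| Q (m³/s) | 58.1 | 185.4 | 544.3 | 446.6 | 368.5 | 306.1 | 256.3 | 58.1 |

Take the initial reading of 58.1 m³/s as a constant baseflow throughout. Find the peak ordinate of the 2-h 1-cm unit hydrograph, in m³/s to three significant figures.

Direct runoff: 0.0, 127.3, 486.2, 388.5, 310.4, 248.0, 198.2, 0.0 m³/s; ΣQ_DR = 1759 m³/s, peak = 486.2 m³/s.
Runoff depth d = ΣQ_DR·Δt / A = 1759 × 7200 / (2530 km²) = 5.005 mm.
The 1-cm UH is the DRH scaled by (10 mm)/d, so U_p = 486.2 × 10/5.005 = 971 m³/s.

U_p ≈ 971 m³/s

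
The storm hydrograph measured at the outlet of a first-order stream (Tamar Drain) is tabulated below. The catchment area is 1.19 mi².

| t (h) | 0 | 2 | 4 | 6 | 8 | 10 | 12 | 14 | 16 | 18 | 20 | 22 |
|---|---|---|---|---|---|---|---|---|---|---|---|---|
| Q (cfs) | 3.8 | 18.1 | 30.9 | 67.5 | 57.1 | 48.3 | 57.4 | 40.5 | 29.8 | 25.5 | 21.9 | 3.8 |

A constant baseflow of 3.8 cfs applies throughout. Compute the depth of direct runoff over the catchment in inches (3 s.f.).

d ≈ 0.935 in

Direct runoff: 0.0, 14.3, 27.1, 63.7, 53.3, 44.5, 53.6, 36.7, 26.0, 21.7, 18.1, 0.0 cfs; ΣQ_DR = 359.0 cfs.
V = ΣQ_DR · Δt = 359.0 × 7200 s = 2.585 × 10^6 ft³.
Over A = 1.19 mi², depth = V / A = 0.935 in.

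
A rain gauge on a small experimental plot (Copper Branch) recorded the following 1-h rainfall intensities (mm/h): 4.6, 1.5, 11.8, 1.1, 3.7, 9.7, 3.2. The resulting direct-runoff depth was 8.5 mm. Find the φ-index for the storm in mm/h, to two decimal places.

φ ≈ 6.50 mm/h

Only the 2 blocks with intensity above φ contribute runoff: 11.8, 9.7 mm/h.
Σ(I−φ)·Δt = d  ⇒  (11.8+9.7 − 2φ)·1 = 8.5
φ = (21.50 − 8.5/1) / 2 = 6.50 mm/h.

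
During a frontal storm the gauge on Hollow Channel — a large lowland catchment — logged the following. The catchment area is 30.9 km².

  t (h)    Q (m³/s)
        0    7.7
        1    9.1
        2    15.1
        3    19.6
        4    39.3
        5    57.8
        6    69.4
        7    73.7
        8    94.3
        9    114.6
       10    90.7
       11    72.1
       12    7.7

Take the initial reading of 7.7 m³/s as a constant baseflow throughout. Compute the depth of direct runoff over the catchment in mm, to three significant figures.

d ≈ 66.5 mm

Direct runoff: 0.0, 1.4, 7.4, 11.9, 31.6, 50.1, 61.7, 66.0, 86.6, 106.9, 83.0, 64.4, 0.0 m³/s; ΣQ_DR = 571.0 m³/s.
V = ΣQ_DR · Δt = 571.0 × 3600 s = 2.056 × 10^6 m³.
Over A = 30.9 km², depth = V / A = 66.5 mm.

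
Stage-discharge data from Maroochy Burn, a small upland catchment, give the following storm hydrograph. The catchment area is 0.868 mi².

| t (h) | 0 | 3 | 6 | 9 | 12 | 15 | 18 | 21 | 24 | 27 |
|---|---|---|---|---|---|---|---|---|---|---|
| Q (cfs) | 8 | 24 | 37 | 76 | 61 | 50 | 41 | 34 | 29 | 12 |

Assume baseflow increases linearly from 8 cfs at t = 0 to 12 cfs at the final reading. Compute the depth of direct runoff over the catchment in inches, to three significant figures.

d ≈ 1.46 in

Direct runoff: 0.00, 15.56, 28.11, 66.67, 51.22, 39.78, 30.33, 22.89, 17.44, 0.00 cfs; ΣQ_DR = 272.0 cfs.
V = ΣQ_DR · Δt = 272.0 × 10800 s = 2.938 × 10^6 ft³.
Over A = 0.868 mi², depth = V / A = 1.46 in.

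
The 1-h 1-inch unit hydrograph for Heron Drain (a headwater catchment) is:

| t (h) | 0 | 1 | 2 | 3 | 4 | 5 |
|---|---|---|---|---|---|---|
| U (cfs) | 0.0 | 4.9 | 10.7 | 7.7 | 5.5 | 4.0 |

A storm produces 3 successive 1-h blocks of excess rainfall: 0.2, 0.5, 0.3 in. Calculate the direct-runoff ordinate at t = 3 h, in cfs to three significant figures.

Q ≈ 8.36 cfs

By discrete convolution, Q_j = Σ (P_i / 1 in) · U_{j−i}.
At t = 3 h (j=3): Q = (0.2/1)·7.7 + (0.5/1)·10.7 + (0.3/1)·4.9 = 8.36 cfs.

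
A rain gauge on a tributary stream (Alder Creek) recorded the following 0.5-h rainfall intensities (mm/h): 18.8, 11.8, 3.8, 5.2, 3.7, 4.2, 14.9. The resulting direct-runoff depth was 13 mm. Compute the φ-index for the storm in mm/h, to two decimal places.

Only the 3 blocks with intensity above φ contribute runoff: 18.8, 11.8, 14.9 mm/h.
Σ(I−φ)·Δt = d  ⇒  (18.8+11.8+14.9 − 3φ)·0.5 = 13
φ = (45.50 − 13/0.5) / 3 = 6.50 mm/h.

φ ≈ 6.50 mm/h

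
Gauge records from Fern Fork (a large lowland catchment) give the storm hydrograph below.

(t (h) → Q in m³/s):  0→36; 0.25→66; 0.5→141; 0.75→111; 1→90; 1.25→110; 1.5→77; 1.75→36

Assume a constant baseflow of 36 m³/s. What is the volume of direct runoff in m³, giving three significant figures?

V ≈ 3.41 × 10^5 m³

Direct-runoff ordinates (Q − Q_b): 0.0, 30.0, 105.0, 75.0, 54.0, 74.0, 41.0, 0.0 m³/s.
ΣQ_DR = 379.0 m³/s.
With Δt = 0.25 h = 900 s, V = ΣQ_DR · Δt = 379.0 × 900 = 3.41 × 10^5 m³.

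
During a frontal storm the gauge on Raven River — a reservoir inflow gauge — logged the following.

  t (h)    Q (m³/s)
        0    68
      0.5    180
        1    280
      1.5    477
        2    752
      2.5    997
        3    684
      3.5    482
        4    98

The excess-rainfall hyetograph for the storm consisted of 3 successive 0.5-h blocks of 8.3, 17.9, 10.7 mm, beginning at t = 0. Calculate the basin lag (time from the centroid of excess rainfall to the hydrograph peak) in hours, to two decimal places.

Centroid of excess rainfall: t_c = Σ P_i·t̄_i / ΣP_i = 0.7825 h (block centres at 0.25, 0.75, 1.25 h).
Hydrograph peak occurs at t = 2.5 h, so basin lag t_L = 2.5 − 0.7825 = 1.72 h.

t_L ≈ 1.72 h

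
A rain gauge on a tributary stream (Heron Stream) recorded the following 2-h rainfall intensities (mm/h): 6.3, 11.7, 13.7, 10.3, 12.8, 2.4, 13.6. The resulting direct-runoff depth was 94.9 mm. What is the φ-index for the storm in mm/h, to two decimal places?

φ ≈ 3.49 mm/h

Only the 6 blocks with intensity above φ contribute runoff: 6.3, 11.7, 13.7, 10.3, 12.8, 13.6 mm/h.
Σ(I−φ)·Δt = d  ⇒  (6.3+11.7+13.7+10.3+12.8+13.6 − 6φ)·2 = 94.9
φ = (68.40 − 94.9/2) / 6 = 3.49 mm/h.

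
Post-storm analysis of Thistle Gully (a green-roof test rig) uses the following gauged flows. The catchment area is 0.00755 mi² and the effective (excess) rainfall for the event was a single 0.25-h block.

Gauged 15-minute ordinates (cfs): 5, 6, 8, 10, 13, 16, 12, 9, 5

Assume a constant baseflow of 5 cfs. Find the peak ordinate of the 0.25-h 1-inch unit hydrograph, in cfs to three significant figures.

U_p ≈ 5.50 cfs

Direct runoff: 0.0, 1.0, 3.0, 5.0, 8.0, 11.0, 7.0, 4.0, 0.0 cfs; ΣQ_DR = 39.00 cfs, peak = 11.0 cfs.
Runoff depth d = ΣQ_DR·Δt / A = 39.00 × 900 / (0.00755 mi²) = 2.001 in.
The 1-inch UH is the DRH scaled by (1 in)/d, so U_p = 11.0 × 1/2.001 = 5.50 cfs.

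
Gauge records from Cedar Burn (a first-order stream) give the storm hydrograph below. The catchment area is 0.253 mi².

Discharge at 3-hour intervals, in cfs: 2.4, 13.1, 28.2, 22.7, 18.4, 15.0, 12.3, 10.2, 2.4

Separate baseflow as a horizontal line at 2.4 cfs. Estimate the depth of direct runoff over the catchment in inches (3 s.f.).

d ≈ 1.89 in

Direct runoff: 0.0, 10.7, 25.8, 20.3, 16.0, 12.6, 9.9, 7.8, 0.0 cfs; ΣQ_DR = 103.1 cfs.
V = ΣQ_DR · Δt = 103.1 × 10800 s = 1.113 × 10^6 ft³.
Over A = 0.253 mi², depth = V / A = 1.89 in.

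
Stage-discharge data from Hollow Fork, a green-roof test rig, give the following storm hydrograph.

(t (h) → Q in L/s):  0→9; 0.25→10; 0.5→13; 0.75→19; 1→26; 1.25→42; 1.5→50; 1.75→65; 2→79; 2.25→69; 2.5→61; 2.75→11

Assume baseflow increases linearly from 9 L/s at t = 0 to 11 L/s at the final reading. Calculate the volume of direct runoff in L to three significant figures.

V ≈ 3.01 × 10^5 L

Direct-runoff ordinates (Q − Q_b): 0.00, 0.82, 3.64, 9.45, 16.27, 32.09, 39.91, 54.73, 68.55, 58.36, 50.18, 0.00 L/s.
ΣQ_DR = 334.0 L/s.
With Δt = 0.25 h = 900 s, V = ΣQ_DR · Δt = 334.0 × 900 = 3.01 × 10^5 L.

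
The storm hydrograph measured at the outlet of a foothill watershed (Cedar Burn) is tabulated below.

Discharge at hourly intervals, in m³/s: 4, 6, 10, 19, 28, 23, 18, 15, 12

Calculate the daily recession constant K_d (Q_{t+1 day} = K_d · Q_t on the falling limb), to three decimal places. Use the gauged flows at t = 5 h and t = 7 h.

K_d ≈ 0.006

Between t = 5 h and t = 7 h the flow falls from 23 to 15 m³/s over 2×1 h = 2 h.
Per-interval ratio K = (15/23)^(1/2) = 0.8076; K_d = K^(24/1) = 0.006.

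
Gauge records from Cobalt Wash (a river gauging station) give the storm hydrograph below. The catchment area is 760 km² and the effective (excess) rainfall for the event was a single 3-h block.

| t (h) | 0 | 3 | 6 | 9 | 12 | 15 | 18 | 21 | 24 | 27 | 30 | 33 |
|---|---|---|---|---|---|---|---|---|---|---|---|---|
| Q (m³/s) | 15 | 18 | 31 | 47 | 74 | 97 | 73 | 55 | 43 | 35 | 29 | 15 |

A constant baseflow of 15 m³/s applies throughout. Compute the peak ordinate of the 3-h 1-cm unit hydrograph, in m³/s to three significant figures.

Direct runoff: 0.0, 3.0, 16.0, 32.0, 59.0, 82.0, 58.0, 40.0, 28.0, 20.0, 14.0, 0.0 m³/s; ΣQ_DR = 352.0 m³/s, peak = 82.0 m³/s.
Runoff depth d = ΣQ_DR·Δt / A = 352.0 × 10800 / (760 km²) = 5.002 mm.
The 1-cm UH is the DRH scaled by (10 mm)/d, so U_p = 82.0 × 10/5.002 = 164 m³/s.

U_p ≈ 164 m³/s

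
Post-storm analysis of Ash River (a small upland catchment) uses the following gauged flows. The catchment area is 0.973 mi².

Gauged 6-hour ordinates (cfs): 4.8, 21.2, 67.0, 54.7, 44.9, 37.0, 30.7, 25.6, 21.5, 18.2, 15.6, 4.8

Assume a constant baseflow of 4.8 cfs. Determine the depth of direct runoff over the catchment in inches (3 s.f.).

Direct runoff: 0.0, 16.4, 62.2, 49.9, 40.1, 32.2, 25.9, 20.8, 16.7, 13.4, 10.8, 0.0 cfs; ΣQ_DR = 288.4 cfs.
V = ΣQ_DR · Δt = 288.4 × 21600 s = 6.229 × 10^6 ft³.
Over A = 0.973 mi², depth = V / A = 2.76 in.

d ≈ 2.76 in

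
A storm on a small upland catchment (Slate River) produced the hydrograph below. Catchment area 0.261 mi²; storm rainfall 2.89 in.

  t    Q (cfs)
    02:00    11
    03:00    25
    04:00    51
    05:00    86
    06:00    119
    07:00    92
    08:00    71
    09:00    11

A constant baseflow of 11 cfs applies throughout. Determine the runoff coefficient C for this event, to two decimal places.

ΣQ_DR = 378.0 cfs; V = ΣQ_DR·Δt = 1.361 × 10^6 ft³.
Runoff depth d = V / A = 2.244 in.
C = d / P = 2.244 / 2.89 = 0.78.

C ≈ 0.78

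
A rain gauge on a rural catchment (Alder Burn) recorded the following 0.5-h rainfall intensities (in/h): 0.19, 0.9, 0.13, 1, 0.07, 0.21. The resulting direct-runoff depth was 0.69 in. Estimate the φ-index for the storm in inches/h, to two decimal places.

Only the 2 blocks with intensity above φ contribute runoff: 0.9, 1 in/h.
Σ(I−φ)·Δt = d  ⇒  (0.9+1 − 2φ)·0.5 = 0.69
φ = (1.900 − 0.69/0.5) / 2 = 0.26 in/h.

φ ≈ 0.26 in/h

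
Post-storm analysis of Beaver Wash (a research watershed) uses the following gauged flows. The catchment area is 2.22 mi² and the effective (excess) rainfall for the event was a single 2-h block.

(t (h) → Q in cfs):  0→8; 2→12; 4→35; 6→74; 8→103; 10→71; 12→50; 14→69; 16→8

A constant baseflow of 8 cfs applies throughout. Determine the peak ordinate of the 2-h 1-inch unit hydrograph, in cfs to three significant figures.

Direct runoff: 0.0, 4.0, 27.0, 66.0, 95.0, 63.0, 42.0, 61.0, 0.0 cfs; ΣQ_DR = 358.0 cfs, peak = 95.0 cfs.
Runoff depth d = ΣQ_DR·Δt / A = 358.0 × 7200 / (2.22 mi²) = 0.4998 in.
The 1-inch UH is the DRH scaled by (1 in)/d, so U_p = 95.0 × 1/0.4998 = 190 cfs.

U_p ≈ 190 cfs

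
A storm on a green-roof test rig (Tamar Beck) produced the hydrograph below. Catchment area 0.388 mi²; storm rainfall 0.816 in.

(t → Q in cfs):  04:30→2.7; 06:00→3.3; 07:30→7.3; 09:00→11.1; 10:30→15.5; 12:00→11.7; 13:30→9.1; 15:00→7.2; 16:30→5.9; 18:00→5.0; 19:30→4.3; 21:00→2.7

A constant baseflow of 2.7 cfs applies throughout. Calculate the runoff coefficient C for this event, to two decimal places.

C ≈ 0.39

ΣQ_DR = 53.40 cfs; V = ΣQ_DR·Δt = 2.884 × 10^5 ft³.
Runoff depth d = V / A = 0.3199 in.
C = d / P = 0.3199 / 0.816 = 0.39.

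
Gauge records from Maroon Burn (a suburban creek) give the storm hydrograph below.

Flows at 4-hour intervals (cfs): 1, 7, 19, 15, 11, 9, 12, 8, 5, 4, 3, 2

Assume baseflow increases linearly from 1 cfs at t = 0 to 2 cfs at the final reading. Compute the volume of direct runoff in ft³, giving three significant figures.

Direct-runoff ordinates (Q − Q_b): 0.00, 5.91, 17.82, 13.73, 9.64, 7.55, 10.45, 6.36, 3.27, 2.18, 1.09, 0.00 cfs.
ΣQ_DR = 78.00 cfs.
With Δt = 4 h = 14400 s, V = ΣQ_DR · Δt = 78.00 × 14400 = 1.12 × 10^6 ft³.

V ≈ 1.12 × 10^6 ft³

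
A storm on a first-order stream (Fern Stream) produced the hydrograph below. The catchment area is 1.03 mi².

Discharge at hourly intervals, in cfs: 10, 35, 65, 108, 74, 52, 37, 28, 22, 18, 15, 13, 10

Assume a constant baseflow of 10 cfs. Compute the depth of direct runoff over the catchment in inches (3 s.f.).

d ≈ 0.537 in

Direct runoff: 0.0, 25.0, 55.0, 98.0, 64.0, 42.0, 27.0, 18.0, 12.0, 8.0, 5.0, 3.0, 0.0 cfs; ΣQ_DR = 357.0 cfs.
V = ΣQ_DR · Δt = 357.0 × 3600 s = 1.285 × 10^6 ft³.
Over A = 1.03 mi², depth = V / A = 0.537 in.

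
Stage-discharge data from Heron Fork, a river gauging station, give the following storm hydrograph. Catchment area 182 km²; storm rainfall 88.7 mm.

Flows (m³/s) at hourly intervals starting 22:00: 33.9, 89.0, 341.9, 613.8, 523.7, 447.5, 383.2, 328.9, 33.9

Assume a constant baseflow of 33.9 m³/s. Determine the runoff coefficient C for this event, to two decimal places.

C ≈ 0.56

ΣQ_DR = 2491 m³/s; V = ΣQ_DR·Δt = 8.967 × 10^6 m³.
Runoff depth d = V / A = 49.27 mm.
C = d / P = 49.27 / 88.7 = 0.56.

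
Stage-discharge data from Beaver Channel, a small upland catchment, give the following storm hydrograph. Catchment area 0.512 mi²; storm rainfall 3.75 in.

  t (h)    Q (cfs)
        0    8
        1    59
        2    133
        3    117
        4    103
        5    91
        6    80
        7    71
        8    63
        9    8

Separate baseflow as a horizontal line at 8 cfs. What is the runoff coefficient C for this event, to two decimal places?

C ≈ 0.53

ΣQ_DR = 653.0 cfs; V = ΣQ_DR·Δt = 2.351 × 10^6 ft³.
Runoff depth d = V / A = 1.976 in.
C = d / P = 1.976 / 3.75 = 0.53.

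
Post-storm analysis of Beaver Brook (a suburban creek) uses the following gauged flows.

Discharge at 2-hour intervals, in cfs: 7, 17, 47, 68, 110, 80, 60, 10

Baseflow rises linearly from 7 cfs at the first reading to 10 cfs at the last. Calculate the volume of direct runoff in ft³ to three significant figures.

Direct-runoff ordinates (Q − Q_b): 0.00, 9.57, 39.14, 59.71, 101.29, 70.86, 50.43, 0.00 cfs.
ΣQ_DR = 331.0 cfs.
With Δt = 2 h = 7200 s, V = ΣQ_DR · Δt = 331.0 × 7200 = 2.38 × 10^6 ft³.

V ≈ 2.38 × 10^6 ft³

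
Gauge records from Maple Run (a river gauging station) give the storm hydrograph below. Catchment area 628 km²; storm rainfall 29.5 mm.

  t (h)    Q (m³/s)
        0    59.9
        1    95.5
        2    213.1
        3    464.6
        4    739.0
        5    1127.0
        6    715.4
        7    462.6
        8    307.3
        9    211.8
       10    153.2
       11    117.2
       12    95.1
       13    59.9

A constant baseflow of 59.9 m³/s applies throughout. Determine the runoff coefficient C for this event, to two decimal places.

C ≈ 0.77

ΣQ_DR = 3983 m³/s; V = ΣQ_DR·Δt = 1.434 × 10^7 m³.
Runoff depth d = V / A = 22.83 mm.
C = d / P = 22.83 / 29.5 = 0.77.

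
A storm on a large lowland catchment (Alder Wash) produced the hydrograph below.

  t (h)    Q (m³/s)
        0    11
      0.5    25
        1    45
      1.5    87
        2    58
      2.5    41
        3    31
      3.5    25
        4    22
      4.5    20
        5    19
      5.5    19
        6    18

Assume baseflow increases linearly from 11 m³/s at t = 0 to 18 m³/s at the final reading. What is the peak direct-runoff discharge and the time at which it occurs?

Q_p = 74.25 m³/s at t = 1.5 h

Subtracting baseflow gives direct-runoff ordinates: 0.00, 13.42, 32.83, 74.25, 44.67, 27.08, 16.50, 9.92, 6.33, 3.75, 2.17, 1.58, 0.00 m³/s.
The maximum is 74.25 m³/s, occurring at the reading for t = 1.5 h.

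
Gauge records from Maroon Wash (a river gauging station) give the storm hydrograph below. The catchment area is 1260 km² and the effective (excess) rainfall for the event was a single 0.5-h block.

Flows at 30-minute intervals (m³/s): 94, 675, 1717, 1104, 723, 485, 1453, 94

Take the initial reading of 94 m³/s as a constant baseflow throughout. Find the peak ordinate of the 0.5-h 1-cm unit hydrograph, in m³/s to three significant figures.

U_p ≈ 2030 m³/s

Direct runoff: 0.0, 581.0, 1623.0, 1010.0, 629.0, 391.0, 1359.0, 0.0 m³/s; ΣQ_DR = 5593 m³/s, peak = 1623.0 m³/s.
Runoff depth d = ΣQ_DR·Δt / A = 5593 × 1800 / (1260 km²) = 7.990 mm.
The 1-cm UH is the DRH scaled by (10 mm)/d, so U_p = 1623.0 × 10/7.990 = 2030 m³/s.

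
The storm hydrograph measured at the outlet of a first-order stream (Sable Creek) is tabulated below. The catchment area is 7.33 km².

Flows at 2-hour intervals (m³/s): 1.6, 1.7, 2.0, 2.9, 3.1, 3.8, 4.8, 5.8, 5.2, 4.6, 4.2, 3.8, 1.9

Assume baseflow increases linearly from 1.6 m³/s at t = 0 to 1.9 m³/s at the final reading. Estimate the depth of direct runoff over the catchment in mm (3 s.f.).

d ≈ 22.2 mm

Direct runoff: 0.00, 0.07, 0.35, 1.23, 1.40, 2.08, 3.05, 4.03, 3.40, 2.77, 2.35, 1.93, 0.00 m³/s; ΣQ_DR = 22.65 m³/s.
V = ΣQ_DR · Δt = 22.65 × 7200 s = 1.631 × 10^5 m³.
Over A = 7.33 km², depth = V / A = 22.2 mm.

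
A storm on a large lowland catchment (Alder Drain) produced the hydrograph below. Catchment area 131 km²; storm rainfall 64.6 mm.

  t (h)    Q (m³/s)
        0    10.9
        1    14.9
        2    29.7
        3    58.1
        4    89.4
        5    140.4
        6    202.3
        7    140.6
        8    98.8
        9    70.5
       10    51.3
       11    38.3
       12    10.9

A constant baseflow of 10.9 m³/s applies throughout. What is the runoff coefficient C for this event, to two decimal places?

C ≈ 0.35

ΣQ_DR = 814.4 m³/s; V = ΣQ_DR·Δt = 2.932 × 10^6 m³.
Runoff depth d = V / A = 22.38 mm.
C = d / P = 22.38 / 64.6 = 0.35.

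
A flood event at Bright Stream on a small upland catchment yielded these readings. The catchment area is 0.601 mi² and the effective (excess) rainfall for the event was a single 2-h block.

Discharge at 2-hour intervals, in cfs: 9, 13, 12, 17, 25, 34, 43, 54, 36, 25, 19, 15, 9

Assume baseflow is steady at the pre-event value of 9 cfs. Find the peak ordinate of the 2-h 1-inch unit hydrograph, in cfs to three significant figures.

Direct runoff: 0.0, 4.0, 3.0, 8.0, 16.0, 25.0, 34.0, 45.0, 27.0, 16.0, 10.0, 6.0, 0.0 cfs; ΣQ_DR = 194.0 cfs, peak = 45.0 cfs.
Runoff depth d = ΣQ_DR·Δt / A = 194.0 × 7200 / (0.601 mi²) = 1.000 in.
The 1-inch UH is the DRH scaled by (1 in)/d, so U_p = 45.0 × 1/1.000 = 45.0 cfs.

U_p ≈ 45.0 cfs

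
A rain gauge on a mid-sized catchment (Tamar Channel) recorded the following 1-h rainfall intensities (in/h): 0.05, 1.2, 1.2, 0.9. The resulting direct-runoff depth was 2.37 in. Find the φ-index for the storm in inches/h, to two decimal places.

φ ≈ 0.31 in/h

Only the 3 blocks with intensity above φ contribute runoff: 1.2, 1.2, 0.9 in/h.
Σ(I−φ)·Δt = d  ⇒  (1.2+1.2+0.9 − 3φ)·1 = 2.37
φ = (3.300 − 2.37/1) / 3 = 0.31 in/h.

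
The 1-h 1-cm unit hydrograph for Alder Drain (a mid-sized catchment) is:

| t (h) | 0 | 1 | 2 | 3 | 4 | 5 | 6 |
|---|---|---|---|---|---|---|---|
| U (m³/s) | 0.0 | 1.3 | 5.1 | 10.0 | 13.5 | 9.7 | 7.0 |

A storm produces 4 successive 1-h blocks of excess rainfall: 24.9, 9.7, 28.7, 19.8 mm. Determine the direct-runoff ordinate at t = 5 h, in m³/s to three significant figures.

Q ≈ 76.0 m³/s

By discrete convolution, Q_j = Σ (P_i / 10 mm) · U_{j−i}.
At t = 5 h (j=5): Q = (24.9/10)·9.7 + (9.7/10)·13.5 + (28.7/10)·10.0 + (19.8/10)·5.1 = 76.0 m³/s.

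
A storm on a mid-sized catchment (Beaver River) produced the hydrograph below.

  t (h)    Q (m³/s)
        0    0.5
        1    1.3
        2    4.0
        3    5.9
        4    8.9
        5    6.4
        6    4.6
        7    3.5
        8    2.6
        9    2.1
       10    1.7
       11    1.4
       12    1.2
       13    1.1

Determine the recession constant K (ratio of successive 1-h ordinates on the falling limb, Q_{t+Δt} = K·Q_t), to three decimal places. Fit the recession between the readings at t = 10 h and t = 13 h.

Using the recession-limb readings at t = 10 h and t = 13 h: Q falls from 1.7 to 1.1 m³/s over 3 intervals.
K = (Q₂/Q₁)^(1/3) = (1.1/1.7)^(1/3) = 0.865.

K ≈ 0.865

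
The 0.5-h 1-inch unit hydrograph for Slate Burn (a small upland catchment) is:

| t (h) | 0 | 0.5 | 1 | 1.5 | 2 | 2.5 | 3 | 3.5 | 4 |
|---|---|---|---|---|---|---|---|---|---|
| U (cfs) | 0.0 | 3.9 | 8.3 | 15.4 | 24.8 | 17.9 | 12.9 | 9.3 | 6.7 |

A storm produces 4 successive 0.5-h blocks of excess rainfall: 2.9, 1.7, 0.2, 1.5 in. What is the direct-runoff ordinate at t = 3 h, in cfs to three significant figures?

By discrete convolution, Q_j = Σ (P_i / 1 in) · U_{j−i}.
At t = 3 h (j=6): Q = (2.9/1)·12.9 + (1.7/1)·17.9 + (0.2/1)·24.8 + (1.5/1)·15.4 = 95.9 cfs.

Q ≈ 95.9 cfs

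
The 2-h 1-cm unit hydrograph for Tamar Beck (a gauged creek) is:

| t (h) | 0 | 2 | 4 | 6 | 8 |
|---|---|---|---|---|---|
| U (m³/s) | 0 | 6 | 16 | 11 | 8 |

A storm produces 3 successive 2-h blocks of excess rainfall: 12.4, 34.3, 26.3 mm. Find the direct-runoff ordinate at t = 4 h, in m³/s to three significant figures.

By discrete convolution, Q_j = Σ (P_i / 10 mm) · U_{j−i}.
At t = 4 h (j=2): Q = (12.4/10)·16 + (34.3/10)·6 + (26.3/10)·0 = 40.4 m³/s.

Q ≈ 40.4 m³/s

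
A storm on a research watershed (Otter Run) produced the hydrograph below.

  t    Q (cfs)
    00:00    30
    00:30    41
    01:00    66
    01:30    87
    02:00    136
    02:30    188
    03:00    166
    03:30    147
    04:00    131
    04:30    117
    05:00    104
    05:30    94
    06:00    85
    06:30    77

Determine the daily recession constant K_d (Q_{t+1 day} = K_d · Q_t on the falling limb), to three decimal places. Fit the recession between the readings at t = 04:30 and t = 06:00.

K_d ≈ 0.006

Between t = 04:30 and t = 06:00 the flow falls from 117 to 85 cfs over 3×0.5 h = 1.5 h.
Per-interval ratio K = (85/117)^(1/3) = 0.8990; K_d = K^(24/0.5) = 0.006.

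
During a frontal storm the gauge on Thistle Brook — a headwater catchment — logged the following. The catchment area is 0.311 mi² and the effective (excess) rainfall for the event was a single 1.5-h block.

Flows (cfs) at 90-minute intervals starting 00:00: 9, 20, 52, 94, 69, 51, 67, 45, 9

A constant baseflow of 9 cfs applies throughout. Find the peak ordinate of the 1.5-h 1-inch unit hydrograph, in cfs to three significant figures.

U_p ≈ 33.9 cfs

Direct runoff: 0.0, 11.0, 43.0, 85.0, 60.0, 42.0, 58.0, 36.0, 0.0 cfs; ΣQ_DR = 335.0 cfs, peak = 85.0 cfs.
Runoff depth d = ΣQ_DR·Δt / A = 335.0 × 5400 / (0.311 mi²) = 2.504 in.
The 1-inch UH is the DRH scaled by (1 in)/d, so U_p = 85.0 × 1/2.504 = 33.9 cfs.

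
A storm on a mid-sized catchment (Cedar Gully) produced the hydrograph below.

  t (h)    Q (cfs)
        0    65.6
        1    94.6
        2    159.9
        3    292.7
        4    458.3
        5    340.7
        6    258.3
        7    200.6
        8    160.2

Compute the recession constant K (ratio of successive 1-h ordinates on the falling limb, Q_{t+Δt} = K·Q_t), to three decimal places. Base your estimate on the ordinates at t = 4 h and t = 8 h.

Using the recession-limb readings at t = 4 h and t = 8 h: Q falls from 458.3 to 160.2 cfs over 4 intervals.
K = (Q₂/Q₁)^(1/4) = (160.2/458.3)^(1/4) = 0.769.

K ≈ 0.769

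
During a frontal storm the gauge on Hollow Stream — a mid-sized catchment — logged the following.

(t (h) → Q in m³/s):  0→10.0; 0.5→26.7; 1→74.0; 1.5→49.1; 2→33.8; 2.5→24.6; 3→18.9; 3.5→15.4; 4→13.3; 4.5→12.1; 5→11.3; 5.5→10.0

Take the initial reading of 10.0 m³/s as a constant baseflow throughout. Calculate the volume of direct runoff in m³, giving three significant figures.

V ≈ 3.23 × 10^5 m³

Direct-runoff ordinates (Q − Q_b): 0.0, 16.7, 64.0, 39.1, 23.8, 14.6, 8.9, 5.4, 3.3, 2.1, 1.3, 0.0 m³/s.
ΣQ_DR = 179.2 m³/s.
With Δt = 0.5 h = 1800 s, V = ΣQ_DR · Δt = 179.2 × 1800 = 3.23 × 10^5 m³.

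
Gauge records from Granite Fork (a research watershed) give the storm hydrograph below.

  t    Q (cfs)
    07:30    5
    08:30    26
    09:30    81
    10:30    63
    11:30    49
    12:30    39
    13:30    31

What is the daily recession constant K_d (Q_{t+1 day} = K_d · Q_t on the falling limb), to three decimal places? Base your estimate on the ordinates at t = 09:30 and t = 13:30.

Between t = 09:30 and t = 13:30 the flow falls from 81 to 31 cfs over 4×1 h = 4 h.
Per-interval ratio K = (31/81)^(1/4) = 0.7865; K_d = K^(24/1) = 0.003.

K_d ≈ 0.003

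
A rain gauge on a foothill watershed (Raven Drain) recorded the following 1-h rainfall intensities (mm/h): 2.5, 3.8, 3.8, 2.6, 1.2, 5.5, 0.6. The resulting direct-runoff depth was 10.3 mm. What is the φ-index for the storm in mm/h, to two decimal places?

φ ≈ 1.58 mm/h

Only the 5 blocks with intensity above φ contribute runoff: 2.5, 3.8, 3.8, 2.6, 5.5 mm/h.
Σ(I−φ)·Δt = d  ⇒  (2.5+3.8+3.8+2.6+5.5 − 5φ)·1 = 10.3
φ = (18.20 − 10.3/1) / 5 = 1.58 mm/h.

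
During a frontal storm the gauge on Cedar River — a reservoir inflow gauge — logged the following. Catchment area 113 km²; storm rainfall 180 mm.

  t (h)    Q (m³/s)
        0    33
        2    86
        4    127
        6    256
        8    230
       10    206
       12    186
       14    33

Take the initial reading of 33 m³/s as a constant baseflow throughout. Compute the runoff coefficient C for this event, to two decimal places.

C ≈ 0.32

ΣQ_DR = 893.0 m³/s; V = ΣQ_DR·Δt = 6.430 × 10^6 m³.
Runoff depth d = V / A = 56.90 mm.
C = d / P = 56.90 / 180 = 0.32.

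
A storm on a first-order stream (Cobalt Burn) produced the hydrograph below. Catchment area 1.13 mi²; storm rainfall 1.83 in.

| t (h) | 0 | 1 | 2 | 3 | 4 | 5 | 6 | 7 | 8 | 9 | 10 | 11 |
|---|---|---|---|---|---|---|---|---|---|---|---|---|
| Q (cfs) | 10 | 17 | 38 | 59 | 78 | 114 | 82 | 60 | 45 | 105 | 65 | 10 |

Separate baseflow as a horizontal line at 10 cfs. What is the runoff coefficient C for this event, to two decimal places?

ΣQ_DR = 563.0 cfs; V = ΣQ_DR·Δt = 2.027 × 10^6 ft³.
Runoff depth d = V / A = 0.7720 in.
C = d / P = 0.7720 / 1.83 = 0.42.

C ≈ 0.42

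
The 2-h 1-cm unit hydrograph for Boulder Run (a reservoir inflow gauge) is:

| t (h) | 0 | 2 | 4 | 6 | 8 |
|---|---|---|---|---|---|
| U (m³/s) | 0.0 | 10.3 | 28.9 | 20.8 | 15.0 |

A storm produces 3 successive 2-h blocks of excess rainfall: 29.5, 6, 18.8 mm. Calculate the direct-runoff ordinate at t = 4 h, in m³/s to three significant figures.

By discrete convolution, Q_j = Σ (P_i / 10 mm) · U_{j−i}.
At t = 4 h (j=2): Q = (29.5/10)·28.9 + (6/10)·10.3 + (18.8/10)·0.0 = 91.4 m³/s.

Q ≈ 91.4 m³/s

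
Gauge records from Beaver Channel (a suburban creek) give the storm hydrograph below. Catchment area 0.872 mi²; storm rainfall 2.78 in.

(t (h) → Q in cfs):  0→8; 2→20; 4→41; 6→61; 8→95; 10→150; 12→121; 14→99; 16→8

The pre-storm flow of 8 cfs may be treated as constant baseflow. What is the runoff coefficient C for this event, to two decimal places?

ΣQ_DR = 531.0 cfs; V = ΣQ_DR·Δt = 3.823 × 10^6 ft³.
Runoff depth d = V / A = 1.887 in.
C = d / P = 1.887 / 2.78 = 0.68.

C ≈ 0.68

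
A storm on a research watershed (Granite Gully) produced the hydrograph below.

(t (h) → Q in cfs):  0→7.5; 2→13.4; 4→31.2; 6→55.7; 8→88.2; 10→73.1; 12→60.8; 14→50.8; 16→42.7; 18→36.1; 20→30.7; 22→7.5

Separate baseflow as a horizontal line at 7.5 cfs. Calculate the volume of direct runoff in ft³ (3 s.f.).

Direct-runoff ordinates (Q − Q_b): 0.0, 5.9, 23.7, 48.2, 80.7, 65.6, 53.3, 43.3, 35.2, 28.6, 23.2, 0.0 cfs.
ΣQ_DR = 407.7 cfs.
With Δt = 2 h = 7200 s, V = ΣQ_DR · Δt = 407.7 × 7200 = 2.94 × 10^6 ft³.

V ≈ 2.94 × 10^6 ft³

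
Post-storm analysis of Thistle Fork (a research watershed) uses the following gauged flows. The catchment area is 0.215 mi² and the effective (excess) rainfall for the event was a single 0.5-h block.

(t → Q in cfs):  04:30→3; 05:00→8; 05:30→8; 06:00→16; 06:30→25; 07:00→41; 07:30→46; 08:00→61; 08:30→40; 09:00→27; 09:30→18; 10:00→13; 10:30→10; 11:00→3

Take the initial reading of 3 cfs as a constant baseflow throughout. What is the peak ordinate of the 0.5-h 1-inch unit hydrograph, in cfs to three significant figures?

U_p ≈ 58.1 cfs

Direct runoff: 0.0, 5.0, 5.0, 13.0, 22.0, 38.0, 43.0, 58.0, 37.0, 24.0, 15.0, 10.0, 7.0, 0.0 cfs; ΣQ_DR = 277.0 cfs, peak = 58.0 cfs.
Runoff depth d = ΣQ_DR·Δt / A = 277.0 × 1800 / (0.215 mi²) = 0.9982 in.
The 1-inch UH is the DRH scaled by (1 in)/d, so U_p = 58.0 × 1/0.9982 = 58.1 cfs.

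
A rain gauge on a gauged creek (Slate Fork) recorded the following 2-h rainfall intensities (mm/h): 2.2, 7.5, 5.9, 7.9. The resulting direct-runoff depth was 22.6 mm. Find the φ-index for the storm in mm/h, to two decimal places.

φ ≈ 3.33 mm/h

Only the 3 blocks with intensity above φ contribute runoff: 7.5, 5.9, 7.9 mm/h.
Σ(I−φ)·Δt = d  ⇒  (7.5+5.9+7.9 − 3φ)·2 = 22.6
φ = (21.30 − 22.6/2) / 3 = 3.33 mm/h.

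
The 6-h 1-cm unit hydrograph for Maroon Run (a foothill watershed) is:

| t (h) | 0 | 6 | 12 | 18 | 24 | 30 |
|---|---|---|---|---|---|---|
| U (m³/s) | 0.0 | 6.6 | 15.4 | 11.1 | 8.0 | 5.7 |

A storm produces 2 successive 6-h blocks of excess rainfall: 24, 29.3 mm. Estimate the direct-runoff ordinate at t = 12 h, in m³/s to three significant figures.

Q ≈ 56.3 m³/s

By discrete convolution, Q_j = Σ (P_i / 10 mm) · U_{j−i}.
At t = 12 h (j=2): Q = (24/10)·15.4 + (29.3/10)·6.6 = 56.3 m³/s.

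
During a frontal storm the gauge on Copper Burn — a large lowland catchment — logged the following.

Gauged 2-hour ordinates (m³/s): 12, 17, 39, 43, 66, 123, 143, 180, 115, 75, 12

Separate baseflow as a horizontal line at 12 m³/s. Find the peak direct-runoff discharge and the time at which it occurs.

Subtracting baseflow gives direct-runoff ordinates: 0.0, 5.0, 27.0, 31.0, 54.0, 111.0, 131.0, 168.0, 103.0, 63.0, 0.0 m³/s.
The maximum is 168.0 m³/s, occurring at the reading for t = 14 h.

Q_p = 168.0 m³/s at t = 14 h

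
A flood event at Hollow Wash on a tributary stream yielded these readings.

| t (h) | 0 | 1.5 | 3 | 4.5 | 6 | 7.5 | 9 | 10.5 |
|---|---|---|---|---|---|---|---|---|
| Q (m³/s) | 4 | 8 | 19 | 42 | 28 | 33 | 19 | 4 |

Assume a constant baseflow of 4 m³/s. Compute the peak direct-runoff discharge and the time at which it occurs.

Subtracting baseflow gives direct-runoff ordinates: 0.0, 4.0, 15.0, 38.0, 24.0, 29.0, 15.0, 0.0 m³/s.
The maximum is 38.0 m³/s, occurring at the reading for t = 4.5 h.

Q_p = 38.0 m³/s at t = 4.5 h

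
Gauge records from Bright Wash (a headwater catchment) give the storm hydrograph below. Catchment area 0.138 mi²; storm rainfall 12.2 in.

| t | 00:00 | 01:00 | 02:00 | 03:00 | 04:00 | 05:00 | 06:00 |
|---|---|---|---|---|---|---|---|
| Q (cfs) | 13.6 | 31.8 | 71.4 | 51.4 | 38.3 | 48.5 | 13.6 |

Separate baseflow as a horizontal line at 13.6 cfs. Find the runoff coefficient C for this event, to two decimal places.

C ≈ 0.16

ΣQ_DR = 173.4 cfs; V = ΣQ_DR·Δt = 6.242 × 10^5 ft³.
Runoff depth d = V / A = 1.947 in.
C = d / P = 1.947 / 12.2 = 0.16.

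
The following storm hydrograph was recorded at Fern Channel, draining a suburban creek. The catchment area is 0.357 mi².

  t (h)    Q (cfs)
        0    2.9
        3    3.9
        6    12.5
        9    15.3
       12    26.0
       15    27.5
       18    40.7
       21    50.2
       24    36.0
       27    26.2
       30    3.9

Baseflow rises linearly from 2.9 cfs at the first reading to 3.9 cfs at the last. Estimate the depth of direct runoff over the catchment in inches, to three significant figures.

d ≈ 2.70 in

Direct runoff: 0.00, 0.90, 9.40, 12.10, 22.70, 24.10, 37.20, 46.60, 32.30, 22.40, 0.00 cfs; ΣQ_DR = 207.7 cfs.
V = ΣQ_DR · Δt = 207.7 × 10800 s = 2.243 × 10^6 ft³.
Over A = 0.357 mi², depth = V / A = 2.70 in.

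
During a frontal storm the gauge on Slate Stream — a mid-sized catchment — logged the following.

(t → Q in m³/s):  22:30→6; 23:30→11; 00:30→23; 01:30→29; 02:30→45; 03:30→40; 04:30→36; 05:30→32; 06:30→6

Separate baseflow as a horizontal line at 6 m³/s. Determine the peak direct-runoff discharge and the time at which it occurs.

Q_p = 39.0 m³/s at t = 02:30

Subtracting baseflow gives direct-runoff ordinates: 0.0, 5.0, 17.0, 23.0, 39.0, 34.0, 30.0, 26.0, 0.0 m³/s.
The maximum is 39.0 m³/s, occurring at the reading for t = 02:30.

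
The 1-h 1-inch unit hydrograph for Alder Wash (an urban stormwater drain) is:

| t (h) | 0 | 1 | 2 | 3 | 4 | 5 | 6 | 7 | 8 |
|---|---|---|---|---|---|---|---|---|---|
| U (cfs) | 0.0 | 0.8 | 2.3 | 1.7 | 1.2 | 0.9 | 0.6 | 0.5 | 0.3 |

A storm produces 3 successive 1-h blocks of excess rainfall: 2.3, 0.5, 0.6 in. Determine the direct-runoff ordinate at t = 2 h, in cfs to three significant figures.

By discrete convolution, Q_j = Σ (P_i / 1 in) · U_{j−i}.
At t = 2 h (j=2): Q = (2.3/1)·2.3 + (0.5/1)·0.8 + (0.6/1)·0.0 = 5.69 cfs.

Q ≈ 5.69 cfs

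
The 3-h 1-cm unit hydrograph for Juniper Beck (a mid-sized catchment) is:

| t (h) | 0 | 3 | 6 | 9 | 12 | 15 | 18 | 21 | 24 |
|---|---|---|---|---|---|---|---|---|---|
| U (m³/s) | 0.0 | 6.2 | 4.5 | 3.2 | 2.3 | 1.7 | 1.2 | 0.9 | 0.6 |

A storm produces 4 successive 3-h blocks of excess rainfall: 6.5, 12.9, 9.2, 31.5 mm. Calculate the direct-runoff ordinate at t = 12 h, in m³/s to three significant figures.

By discrete convolution, Q_j = Σ (P_i / 10 mm) · U_{j−i}.
At t = 12 h (j=4): Q = (6.5/10)·2.3 + (12.9/10)·3.2 + (9.2/10)·4.5 + (31.5/10)·6.2 = 29.3 m³/s.

Q ≈ 29.3 m³/s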